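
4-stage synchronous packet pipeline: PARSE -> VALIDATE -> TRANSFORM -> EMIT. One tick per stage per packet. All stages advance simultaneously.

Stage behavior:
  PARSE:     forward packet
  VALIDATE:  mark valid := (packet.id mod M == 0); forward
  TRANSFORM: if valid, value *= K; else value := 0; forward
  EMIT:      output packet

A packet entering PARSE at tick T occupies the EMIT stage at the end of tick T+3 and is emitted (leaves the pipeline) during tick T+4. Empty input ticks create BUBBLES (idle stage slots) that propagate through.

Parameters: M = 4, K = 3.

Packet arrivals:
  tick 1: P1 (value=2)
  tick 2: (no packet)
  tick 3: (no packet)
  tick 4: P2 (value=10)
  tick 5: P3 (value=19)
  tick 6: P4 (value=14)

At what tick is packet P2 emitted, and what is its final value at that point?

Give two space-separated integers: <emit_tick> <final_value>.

Answer: 8 0

Derivation:
Tick 1: [PARSE:P1(v=2,ok=F), VALIDATE:-, TRANSFORM:-, EMIT:-] out:-; in:P1
Tick 2: [PARSE:-, VALIDATE:P1(v=2,ok=F), TRANSFORM:-, EMIT:-] out:-; in:-
Tick 3: [PARSE:-, VALIDATE:-, TRANSFORM:P1(v=0,ok=F), EMIT:-] out:-; in:-
Tick 4: [PARSE:P2(v=10,ok=F), VALIDATE:-, TRANSFORM:-, EMIT:P1(v=0,ok=F)] out:-; in:P2
Tick 5: [PARSE:P3(v=19,ok=F), VALIDATE:P2(v=10,ok=F), TRANSFORM:-, EMIT:-] out:P1(v=0); in:P3
Tick 6: [PARSE:P4(v=14,ok=F), VALIDATE:P3(v=19,ok=F), TRANSFORM:P2(v=0,ok=F), EMIT:-] out:-; in:P4
Tick 7: [PARSE:-, VALIDATE:P4(v=14,ok=T), TRANSFORM:P3(v=0,ok=F), EMIT:P2(v=0,ok=F)] out:-; in:-
Tick 8: [PARSE:-, VALIDATE:-, TRANSFORM:P4(v=42,ok=T), EMIT:P3(v=0,ok=F)] out:P2(v=0); in:-
Tick 9: [PARSE:-, VALIDATE:-, TRANSFORM:-, EMIT:P4(v=42,ok=T)] out:P3(v=0); in:-
Tick 10: [PARSE:-, VALIDATE:-, TRANSFORM:-, EMIT:-] out:P4(v=42); in:-
P2: arrives tick 4, valid=False (id=2, id%4=2), emit tick 8, final value 0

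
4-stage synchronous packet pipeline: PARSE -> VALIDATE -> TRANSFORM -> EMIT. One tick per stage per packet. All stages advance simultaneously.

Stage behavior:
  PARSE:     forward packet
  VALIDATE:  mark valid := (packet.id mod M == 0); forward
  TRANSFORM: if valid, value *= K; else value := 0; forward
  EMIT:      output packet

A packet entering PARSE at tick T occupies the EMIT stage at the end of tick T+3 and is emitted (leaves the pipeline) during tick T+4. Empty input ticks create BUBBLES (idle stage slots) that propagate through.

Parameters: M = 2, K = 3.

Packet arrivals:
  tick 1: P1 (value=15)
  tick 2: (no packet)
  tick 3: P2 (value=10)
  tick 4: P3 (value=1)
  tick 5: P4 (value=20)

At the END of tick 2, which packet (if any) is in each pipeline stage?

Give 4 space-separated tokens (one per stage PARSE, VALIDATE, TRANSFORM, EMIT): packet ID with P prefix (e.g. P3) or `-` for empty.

Answer: - P1 - -

Derivation:
Tick 1: [PARSE:P1(v=15,ok=F), VALIDATE:-, TRANSFORM:-, EMIT:-] out:-; in:P1
Tick 2: [PARSE:-, VALIDATE:P1(v=15,ok=F), TRANSFORM:-, EMIT:-] out:-; in:-
At end of tick 2: ['-', 'P1', '-', '-']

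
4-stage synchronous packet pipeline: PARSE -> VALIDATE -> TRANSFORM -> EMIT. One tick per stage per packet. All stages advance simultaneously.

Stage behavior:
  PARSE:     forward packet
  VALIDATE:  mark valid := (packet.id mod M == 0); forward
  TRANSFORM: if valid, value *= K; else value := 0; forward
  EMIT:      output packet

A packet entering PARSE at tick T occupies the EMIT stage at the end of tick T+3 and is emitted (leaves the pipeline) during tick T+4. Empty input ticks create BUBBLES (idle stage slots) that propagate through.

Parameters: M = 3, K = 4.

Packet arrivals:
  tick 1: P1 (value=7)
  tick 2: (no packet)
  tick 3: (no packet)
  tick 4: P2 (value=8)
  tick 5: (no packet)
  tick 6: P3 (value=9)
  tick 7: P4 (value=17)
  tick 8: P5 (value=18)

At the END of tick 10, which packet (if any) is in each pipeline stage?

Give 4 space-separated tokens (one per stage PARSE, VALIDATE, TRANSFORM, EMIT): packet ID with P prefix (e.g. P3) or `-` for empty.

Tick 1: [PARSE:P1(v=7,ok=F), VALIDATE:-, TRANSFORM:-, EMIT:-] out:-; in:P1
Tick 2: [PARSE:-, VALIDATE:P1(v=7,ok=F), TRANSFORM:-, EMIT:-] out:-; in:-
Tick 3: [PARSE:-, VALIDATE:-, TRANSFORM:P1(v=0,ok=F), EMIT:-] out:-; in:-
Tick 4: [PARSE:P2(v=8,ok=F), VALIDATE:-, TRANSFORM:-, EMIT:P1(v=0,ok=F)] out:-; in:P2
Tick 5: [PARSE:-, VALIDATE:P2(v=8,ok=F), TRANSFORM:-, EMIT:-] out:P1(v=0); in:-
Tick 6: [PARSE:P3(v=9,ok=F), VALIDATE:-, TRANSFORM:P2(v=0,ok=F), EMIT:-] out:-; in:P3
Tick 7: [PARSE:P4(v=17,ok=F), VALIDATE:P3(v=9,ok=T), TRANSFORM:-, EMIT:P2(v=0,ok=F)] out:-; in:P4
Tick 8: [PARSE:P5(v=18,ok=F), VALIDATE:P4(v=17,ok=F), TRANSFORM:P3(v=36,ok=T), EMIT:-] out:P2(v=0); in:P5
Tick 9: [PARSE:-, VALIDATE:P5(v=18,ok=F), TRANSFORM:P4(v=0,ok=F), EMIT:P3(v=36,ok=T)] out:-; in:-
Tick 10: [PARSE:-, VALIDATE:-, TRANSFORM:P5(v=0,ok=F), EMIT:P4(v=0,ok=F)] out:P3(v=36); in:-
At end of tick 10: ['-', '-', 'P5', 'P4']

Answer: - - P5 P4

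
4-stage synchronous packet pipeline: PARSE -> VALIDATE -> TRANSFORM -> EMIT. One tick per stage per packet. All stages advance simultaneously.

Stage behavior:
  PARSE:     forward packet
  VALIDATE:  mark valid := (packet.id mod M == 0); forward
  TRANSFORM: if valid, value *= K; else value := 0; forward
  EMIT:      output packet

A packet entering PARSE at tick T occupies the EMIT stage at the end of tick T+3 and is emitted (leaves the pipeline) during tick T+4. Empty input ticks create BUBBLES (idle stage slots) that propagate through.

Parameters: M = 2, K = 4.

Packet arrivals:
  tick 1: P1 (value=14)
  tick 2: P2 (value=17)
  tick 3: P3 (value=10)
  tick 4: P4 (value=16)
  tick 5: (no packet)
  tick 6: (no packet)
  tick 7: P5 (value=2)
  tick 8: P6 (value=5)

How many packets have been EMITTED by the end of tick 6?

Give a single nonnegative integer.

Answer: 2

Derivation:
Tick 1: [PARSE:P1(v=14,ok=F), VALIDATE:-, TRANSFORM:-, EMIT:-] out:-; in:P1
Tick 2: [PARSE:P2(v=17,ok=F), VALIDATE:P1(v=14,ok=F), TRANSFORM:-, EMIT:-] out:-; in:P2
Tick 3: [PARSE:P3(v=10,ok=F), VALIDATE:P2(v=17,ok=T), TRANSFORM:P1(v=0,ok=F), EMIT:-] out:-; in:P3
Tick 4: [PARSE:P4(v=16,ok=F), VALIDATE:P3(v=10,ok=F), TRANSFORM:P2(v=68,ok=T), EMIT:P1(v=0,ok=F)] out:-; in:P4
Tick 5: [PARSE:-, VALIDATE:P4(v=16,ok=T), TRANSFORM:P3(v=0,ok=F), EMIT:P2(v=68,ok=T)] out:P1(v=0); in:-
Tick 6: [PARSE:-, VALIDATE:-, TRANSFORM:P4(v=64,ok=T), EMIT:P3(v=0,ok=F)] out:P2(v=68); in:-
Emitted by tick 6: ['P1', 'P2']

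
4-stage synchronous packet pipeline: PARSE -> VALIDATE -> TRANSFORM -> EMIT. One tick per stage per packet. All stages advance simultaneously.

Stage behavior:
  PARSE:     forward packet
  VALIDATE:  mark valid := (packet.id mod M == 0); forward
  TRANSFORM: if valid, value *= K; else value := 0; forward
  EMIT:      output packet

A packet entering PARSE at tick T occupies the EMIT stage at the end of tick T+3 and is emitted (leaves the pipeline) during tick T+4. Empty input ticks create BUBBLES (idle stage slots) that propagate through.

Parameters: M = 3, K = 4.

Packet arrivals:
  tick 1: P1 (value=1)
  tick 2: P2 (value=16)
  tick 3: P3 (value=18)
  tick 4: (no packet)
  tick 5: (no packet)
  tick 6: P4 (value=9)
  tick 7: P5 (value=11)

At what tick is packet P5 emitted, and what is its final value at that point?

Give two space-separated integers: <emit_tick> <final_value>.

Tick 1: [PARSE:P1(v=1,ok=F), VALIDATE:-, TRANSFORM:-, EMIT:-] out:-; in:P1
Tick 2: [PARSE:P2(v=16,ok=F), VALIDATE:P1(v=1,ok=F), TRANSFORM:-, EMIT:-] out:-; in:P2
Tick 3: [PARSE:P3(v=18,ok=F), VALIDATE:P2(v=16,ok=F), TRANSFORM:P1(v=0,ok=F), EMIT:-] out:-; in:P3
Tick 4: [PARSE:-, VALIDATE:P3(v=18,ok=T), TRANSFORM:P2(v=0,ok=F), EMIT:P1(v=0,ok=F)] out:-; in:-
Tick 5: [PARSE:-, VALIDATE:-, TRANSFORM:P3(v=72,ok=T), EMIT:P2(v=0,ok=F)] out:P1(v=0); in:-
Tick 6: [PARSE:P4(v=9,ok=F), VALIDATE:-, TRANSFORM:-, EMIT:P3(v=72,ok=T)] out:P2(v=0); in:P4
Tick 7: [PARSE:P5(v=11,ok=F), VALIDATE:P4(v=9,ok=F), TRANSFORM:-, EMIT:-] out:P3(v=72); in:P5
Tick 8: [PARSE:-, VALIDATE:P5(v=11,ok=F), TRANSFORM:P4(v=0,ok=F), EMIT:-] out:-; in:-
Tick 9: [PARSE:-, VALIDATE:-, TRANSFORM:P5(v=0,ok=F), EMIT:P4(v=0,ok=F)] out:-; in:-
Tick 10: [PARSE:-, VALIDATE:-, TRANSFORM:-, EMIT:P5(v=0,ok=F)] out:P4(v=0); in:-
Tick 11: [PARSE:-, VALIDATE:-, TRANSFORM:-, EMIT:-] out:P5(v=0); in:-
P5: arrives tick 7, valid=False (id=5, id%3=2), emit tick 11, final value 0

Answer: 11 0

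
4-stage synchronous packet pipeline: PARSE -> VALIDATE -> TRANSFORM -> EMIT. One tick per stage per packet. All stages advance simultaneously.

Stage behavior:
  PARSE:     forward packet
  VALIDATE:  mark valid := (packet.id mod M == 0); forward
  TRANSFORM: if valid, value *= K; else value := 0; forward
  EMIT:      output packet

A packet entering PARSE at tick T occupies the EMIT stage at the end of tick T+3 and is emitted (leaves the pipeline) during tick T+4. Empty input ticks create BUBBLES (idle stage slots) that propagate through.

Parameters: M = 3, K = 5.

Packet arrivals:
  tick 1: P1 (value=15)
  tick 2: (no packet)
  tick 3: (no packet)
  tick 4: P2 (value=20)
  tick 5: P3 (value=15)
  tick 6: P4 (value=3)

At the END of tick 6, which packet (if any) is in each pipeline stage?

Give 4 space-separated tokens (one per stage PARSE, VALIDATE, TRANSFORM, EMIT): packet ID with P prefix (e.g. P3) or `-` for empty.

Tick 1: [PARSE:P1(v=15,ok=F), VALIDATE:-, TRANSFORM:-, EMIT:-] out:-; in:P1
Tick 2: [PARSE:-, VALIDATE:P1(v=15,ok=F), TRANSFORM:-, EMIT:-] out:-; in:-
Tick 3: [PARSE:-, VALIDATE:-, TRANSFORM:P1(v=0,ok=F), EMIT:-] out:-; in:-
Tick 4: [PARSE:P2(v=20,ok=F), VALIDATE:-, TRANSFORM:-, EMIT:P1(v=0,ok=F)] out:-; in:P2
Tick 5: [PARSE:P3(v=15,ok=F), VALIDATE:P2(v=20,ok=F), TRANSFORM:-, EMIT:-] out:P1(v=0); in:P3
Tick 6: [PARSE:P4(v=3,ok=F), VALIDATE:P3(v=15,ok=T), TRANSFORM:P2(v=0,ok=F), EMIT:-] out:-; in:P4
At end of tick 6: ['P4', 'P3', 'P2', '-']

Answer: P4 P3 P2 -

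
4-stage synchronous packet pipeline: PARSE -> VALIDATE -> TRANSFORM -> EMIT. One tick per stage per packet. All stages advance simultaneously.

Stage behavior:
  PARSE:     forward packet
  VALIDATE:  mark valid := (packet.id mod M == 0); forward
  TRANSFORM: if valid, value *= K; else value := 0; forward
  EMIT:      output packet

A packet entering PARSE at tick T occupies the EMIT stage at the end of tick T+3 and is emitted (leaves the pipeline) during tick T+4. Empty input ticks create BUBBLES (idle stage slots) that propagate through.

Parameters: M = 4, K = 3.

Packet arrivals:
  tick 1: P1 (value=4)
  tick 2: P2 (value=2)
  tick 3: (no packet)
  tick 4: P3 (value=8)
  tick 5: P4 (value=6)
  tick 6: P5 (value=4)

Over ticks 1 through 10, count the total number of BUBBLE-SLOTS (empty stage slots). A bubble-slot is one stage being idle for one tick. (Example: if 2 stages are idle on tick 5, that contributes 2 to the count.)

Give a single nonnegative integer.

Answer: 20

Derivation:
Tick 1: [PARSE:P1(v=4,ok=F), VALIDATE:-, TRANSFORM:-, EMIT:-] out:-; bubbles=3
Tick 2: [PARSE:P2(v=2,ok=F), VALIDATE:P1(v=4,ok=F), TRANSFORM:-, EMIT:-] out:-; bubbles=2
Tick 3: [PARSE:-, VALIDATE:P2(v=2,ok=F), TRANSFORM:P1(v=0,ok=F), EMIT:-] out:-; bubbles=2
Tick 4: [PARSE:P3(v=8,ok=F), VALIDATE:-, TRANSFORM:P2(v=0,ok=F), EMIT:P1(v=0,ok=F)] out:-; bubbles=1
Tick 5: [PARSE:P4(v=6,ok=F), VALIDATE:P3(v=8,ok=F), TRANSFORM:-, EMIT:P2(v=0,ok=F)] out:P1(v=0); bubbles=1
Tick 6: [PARSE:P5(v=4,ok=F), VALIDATE:P4(v=6,ok=T), TRANSFORM:P3(v=0,ok=F), EMIT:-] out:P2(v=0); bubbles=1
Tick 7: [PARSE:-, VALIDATE:P5(v=4,ok=F), TRANSFORM:P4(v=18,ok=T), EMIT:P3(v=0,ok=F)] out:-; bubbles=1
Tick 8: [PARSE:-, VALIDATE:-, TRANSFORM:P5(v=0,ok=F), EMIT:P4(v=18,ok=T)] out:P3(v=0); bubbles=2
Tick 9: [PARSE:-, VALIDATE:-, TRANSFORM:-, EMIT:P5(v=0,ok=F)] out:P4(v=18); bubbles=3
Tick 10: [PARSE:-, VALIDATE:-, TRANSFORM:-, EMIT:-] out:P5(v=0); bubbles=4
Total bubble-slots: 20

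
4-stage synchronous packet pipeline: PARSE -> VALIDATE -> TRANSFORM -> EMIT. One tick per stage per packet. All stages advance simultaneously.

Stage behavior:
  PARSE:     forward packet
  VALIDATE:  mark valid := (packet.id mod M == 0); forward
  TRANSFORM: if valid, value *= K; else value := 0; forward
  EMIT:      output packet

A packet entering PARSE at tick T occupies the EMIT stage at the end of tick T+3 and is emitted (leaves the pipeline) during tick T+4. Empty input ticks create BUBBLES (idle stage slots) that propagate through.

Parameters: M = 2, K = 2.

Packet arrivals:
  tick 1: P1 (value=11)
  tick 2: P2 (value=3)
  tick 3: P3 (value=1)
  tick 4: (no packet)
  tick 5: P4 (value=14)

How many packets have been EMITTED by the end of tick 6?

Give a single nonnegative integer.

Tick 1: [PARSE:P1(v=11,ok=F), VALIDATE:-, TRANSFORM:-, EMIT:-] out:-; in:P1
Tick 2: [PARSE:P2(v=3,ok=F), VALIDATE:P1(v=11,ok=F), TRANSFORM:-, EMIT:-] out:-; in:P2
Tick 3: [PARSE:P3(v=1,ok=F), VALIDATE:P2(v=3,ok=T), TRANSFORM:P1(v=0,ok=F), EMIT:-] out:-; in:P3
Tick 4: [PARSE:-, VALIDATE:P3(v=1,ok=F), TRANSFORM:P2(v=6,ok=T), EMIT:P1(v=0,ok=F)] out:-; in:-
Tick 5: [PARSE:P4(v=14,ok=F), VALIDATE:-, TRANSFORM:P3(v=0,ok=F), EMIT:P2(v=6,ok=T)] out:P1(v=0); in:P4
Tick 6: [PARSE:-, VALIDATE:P4(v=14,ok=T), TRANSFORM:-, EMIT:P3(v=0,ok=F)] out:P2(v=6); in:-
Emitted by tick 6: ['P1', 'P2']

Answer: 2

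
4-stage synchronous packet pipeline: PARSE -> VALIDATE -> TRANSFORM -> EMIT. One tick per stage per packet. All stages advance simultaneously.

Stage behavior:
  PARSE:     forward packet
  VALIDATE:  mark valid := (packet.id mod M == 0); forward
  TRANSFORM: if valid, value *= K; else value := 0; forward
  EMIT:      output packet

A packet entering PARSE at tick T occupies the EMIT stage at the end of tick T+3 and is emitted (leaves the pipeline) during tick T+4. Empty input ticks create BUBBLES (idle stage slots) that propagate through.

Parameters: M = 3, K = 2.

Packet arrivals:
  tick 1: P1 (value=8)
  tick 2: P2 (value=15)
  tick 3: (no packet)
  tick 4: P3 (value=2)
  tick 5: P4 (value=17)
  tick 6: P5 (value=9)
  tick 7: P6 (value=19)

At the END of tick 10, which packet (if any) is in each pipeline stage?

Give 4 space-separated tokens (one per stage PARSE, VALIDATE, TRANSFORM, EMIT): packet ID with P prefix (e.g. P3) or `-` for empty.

Answer: - - - P6

Derivation:
Tick 1: [PARSE:P1(v=8,ok=F), VALIDATE:-, TRANSFORM:-, EMIT:-] out:-; in:P1
Tick 2: [PARSE:P2(v=15,ok=F), VALIDATE:P1(v=8,ok=F), TRANSFORM:-, EMIT:-] out:-; in:P2
Tick 3: [PARSE:-, VALIDATE:P2(v=15,ok=F), TRANSFORM:P1(v=0,ok=F), EMIT:-] out:-; in:-
Tick 4: [PARSE:P3(v=2,ok=F), VALIDATE:-, TRANSFORM:P2(v=0,ok=F), EMIT:P1(v=0,ok=F)] out:-; in:P3
Tick 5: [PARSE:P4(v=17,ok=F), VALIDATE:P3(v=2,ok=T), TRANSFORM:-, EMIT:P2(v=0,ok=F)] out:P1(v=0); in:P4
Tick 6: [PARSE:P5(v=9,ok=F), VALIDATE:P4(v=17,ok=F), TRANSFORM:P3(v=4,ok=T), EMIT:-] out:P2(v=0); in:P5
Tick 7: [PARSE:P6(v=19,ok=F), VALIDATE:P5(v=9,ok=F), TRANSFORM:P4(v=0,ok=F), EMIT:P3(v=4,ok=T)] out:-; in:P6
Tick 8: [PARSE:-, VALIDATE:P6(v=19,ok=T), TRANSFORM:P5(v=0,ok=F), EMIT:P4(v=0,ok=F)] out:P3(v=4); in:-
Tick 9: [PARSE:-, VALIDATE:-, TRANSFORM:P6(v=38,ok=T), EMIT:P5(v=0,ok=F)] out:P4(v=0); in:-
Tick 10: [PARSE:-, VALIDATE:-, TRANSFORM:-, EMIT:P6(v=38,ok=T)] out:P5(v=0); in:-
At end of tick 10: ['-', '-', '-', 'P6']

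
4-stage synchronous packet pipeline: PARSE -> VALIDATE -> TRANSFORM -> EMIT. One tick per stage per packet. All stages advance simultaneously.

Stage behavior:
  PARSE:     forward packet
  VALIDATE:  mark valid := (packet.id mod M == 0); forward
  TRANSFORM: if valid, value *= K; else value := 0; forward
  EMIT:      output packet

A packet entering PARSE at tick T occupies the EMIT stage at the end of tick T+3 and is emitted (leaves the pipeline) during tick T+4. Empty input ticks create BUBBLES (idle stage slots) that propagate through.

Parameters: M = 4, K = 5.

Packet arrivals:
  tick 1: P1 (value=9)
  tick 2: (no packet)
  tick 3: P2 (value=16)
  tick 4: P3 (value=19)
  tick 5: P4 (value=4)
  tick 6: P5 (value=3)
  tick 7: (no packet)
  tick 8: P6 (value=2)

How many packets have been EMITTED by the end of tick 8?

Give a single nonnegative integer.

Answer: 3

Derivation:
Tick 1: [PARSE:P1(v=9,ok=F), VALIDATE:-, TRANSFORM:-, EMIT:-] out:-; in:P1
Tick 2: [PARSE:-, VALIDATE:P1(v=9,ok=F), TRANSFORM:-, EMIT:-] out:-; in:-
Tick 3: [PARSE:P2(v=16,ok=F), VALIDATE:-, TRANSFORM:P1(v=0,ok=F), EMIT:-] out:-; in:P2
Tick 4: [PARSE:P3(v=19,ok=F), VALIDATE:P2(v=16,ok=F), TRANSFORM:-, EMIT:P1(v=0,ok=F)] out:-; in:P3
Tick 5: [PARSE:P4(v=4,ok=F), VALIDATE:P3(v=19,ok=F), TRANSFORM:P2(v=0,ok=F), EMIT:-] out:P1(v=0); in:P4
Tick 6: [PARSE:P5(v=3,ok=F), VALIDATE:P4(v=4,ok=T), TRANSFORM:P3(v=0,ok=F), EMIT:P2(v=0,ok=F)] out:-; in:P5
Tick 7: [PARSE:-, VALIDATE:P5(v=3,ok=F), TRANSFORM:P4(v=20,ok=T), EMIT:P3(v=0,ok=F)] out:P2(v=0); in:-
Tick 8: [PARSE:P6(v=2,ok=F), VALIDATE:-, TRANSFORM:P5(v=0,ok=F), EMIT:P4(v=20,ok=T)] out:P3(v=0); in:P6
Emitted by tick 8: ['P1', 'P2', 'P3']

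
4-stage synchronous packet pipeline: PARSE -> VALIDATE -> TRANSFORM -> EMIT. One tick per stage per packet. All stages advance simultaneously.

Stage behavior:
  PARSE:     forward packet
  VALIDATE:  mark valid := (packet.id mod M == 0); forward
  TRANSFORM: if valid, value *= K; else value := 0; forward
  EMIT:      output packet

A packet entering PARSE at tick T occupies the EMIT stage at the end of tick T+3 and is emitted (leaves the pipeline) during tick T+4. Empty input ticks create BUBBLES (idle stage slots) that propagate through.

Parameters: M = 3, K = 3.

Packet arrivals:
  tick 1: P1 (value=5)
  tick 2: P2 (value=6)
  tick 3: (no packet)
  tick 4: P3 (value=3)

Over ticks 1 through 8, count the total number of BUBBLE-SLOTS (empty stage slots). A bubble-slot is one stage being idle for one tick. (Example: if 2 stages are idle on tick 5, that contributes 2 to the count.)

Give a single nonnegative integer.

Tick 1: [PARSE:P1(v=5,ok=F), VALIDATE:-, TRANSFORM:-, EMIT:-] out:-; bubbles=3
Tick 2: [PARSE:P2(v=6,ok=F), VALIDATE:P1(v=5,ok=F), TRANSFORM:-, EMIT:-] out:-; bubbles=2
Tick 3: [PARSE:-, VALIDATE:P2(v=6,ok=F), TRANSFORM:P1(v=0,ok=F), EMIT:-] out:-; bubbles=2
Tick 4: [PARSE:P3(v=3,ok=F), VALIDATE:-, TRANSFORM:P2(v=0,ok=F), EMIT:P1(v=0,ok=F)] out:-; bubbles=1
Tick 5: [PARSE:-, VALIDATE:P3(v=3,ok=T), TRANSFORM:-, EMIT:P2(v=0,ok=F)] out:P1(v=0); bubbles=2
Tick 6: [PARSE:-, VALIDATE:-, TRANSFORM:P3(v=9,ok=T), EMIT:-] out:P2(v=0); bubbles=3
Tick 7: [PARSE:-, VALIDATE:-, TRANSFORM:-, EMIT:P3(v=9,ok=T)] out:-; bubbles=3
Tick 8: [PARSE:-, VALIDATE:-, TRANSFORM:-, EMIT:-] out:P3(v=9); bubbles=4
Total bubble-slots: 20

Answer: 20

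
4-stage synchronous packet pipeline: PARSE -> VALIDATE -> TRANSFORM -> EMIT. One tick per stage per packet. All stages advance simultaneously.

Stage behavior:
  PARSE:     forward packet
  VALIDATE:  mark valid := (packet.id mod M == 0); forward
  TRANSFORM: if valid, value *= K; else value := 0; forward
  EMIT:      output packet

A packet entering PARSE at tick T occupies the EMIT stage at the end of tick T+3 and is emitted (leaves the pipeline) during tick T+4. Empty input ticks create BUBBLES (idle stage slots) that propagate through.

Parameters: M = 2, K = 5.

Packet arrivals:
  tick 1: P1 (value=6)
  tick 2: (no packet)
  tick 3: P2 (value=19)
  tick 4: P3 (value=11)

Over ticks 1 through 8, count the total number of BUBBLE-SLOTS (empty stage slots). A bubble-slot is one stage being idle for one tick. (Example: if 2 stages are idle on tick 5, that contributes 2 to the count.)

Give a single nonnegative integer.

Tick 1: [PARSE:P1(v=6,ok=F), VALIDATE:-, TRANSFORM:-, EMIT:-] out:-; bubbles=3
Tick 2: [PARSE:-, VALIDATE:P1(v=6,ok=F), TRANSFORM:-, EMIT:-] out:-; bubbles=3
Tick 3: [PARSE:P2(v=19,ok=F), VALIDATE:-, TRANSFORM:P1(v=0,ok=F), EMIT:-] out:-; bubbles=2
Tick 4: [PARSE:P3(v=11,ok=F), VALIDATE:P2(v=19,ok=T), TRANSFORM:-, EMIT:P1(v=0,ok=F)] out:-; bubbles=1
Tick 5: [PARSE:-, VALIDATE:P3(v=11,ok=F), TRANSFORM:P2(v=95,ok=T), EMIT:-] out:P1(v=0); bubbles=2
Tick 6: [PARSE:-, VALIDATE:-, TRANSFORM:P3(v=0,ok=F), EMIT:P2(v=95,ok=T)] out:-; bubbles=2
Tick 7: [PARSE:-, VALIDATE:-, TRANSFORM:-, EMIT:P3(v=0,ok=F)] out:P2(v=95); bubbles=3
Tick 8: [PARSE:-, VALIDATE:-, TRANSFORM:-, EMIT:-] out:P3(v=0); bubbles=4
Total bubble-slots: 20

Answer: 20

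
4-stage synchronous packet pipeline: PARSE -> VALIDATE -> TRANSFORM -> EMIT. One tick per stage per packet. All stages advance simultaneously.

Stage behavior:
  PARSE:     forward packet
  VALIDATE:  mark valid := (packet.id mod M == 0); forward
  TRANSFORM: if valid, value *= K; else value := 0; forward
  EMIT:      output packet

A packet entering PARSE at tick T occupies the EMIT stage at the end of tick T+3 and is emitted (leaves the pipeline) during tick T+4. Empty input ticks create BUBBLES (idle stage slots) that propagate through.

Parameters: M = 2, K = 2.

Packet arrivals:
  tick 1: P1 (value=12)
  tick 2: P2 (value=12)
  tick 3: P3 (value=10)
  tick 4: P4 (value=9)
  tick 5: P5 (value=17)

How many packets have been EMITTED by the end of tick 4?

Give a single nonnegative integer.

Answer: 0

Derivation:
Tick 1: [PARSE:P1(v=12,ok=F), VALIDATE:-, TRANSFORM:-, EMIT:-] out:-; in:P1
Tick 2: [PARSE:P2(v=12,ok=F), VALIDATE:P1(v=12,ok=F), TRANSFORM:-, EMIT:-] out:-; in:P2
Tick 3: [PARSE:P3(v=10,ok=F), VALIDATE:P2(v=12,ok=T), TRANSFORM:P1(v=0,ok=F), EMIT:-] out:-; in:P3
Tick 4: [PARSE:P4(v=9,ok=F), VALIDATE:P3(v=10,ok=F), TRANSFORM:P2(v=24,ok=T), EMIT:P1(v=0,ok=F)] out:-; in:P4
Emitted by tick 4: []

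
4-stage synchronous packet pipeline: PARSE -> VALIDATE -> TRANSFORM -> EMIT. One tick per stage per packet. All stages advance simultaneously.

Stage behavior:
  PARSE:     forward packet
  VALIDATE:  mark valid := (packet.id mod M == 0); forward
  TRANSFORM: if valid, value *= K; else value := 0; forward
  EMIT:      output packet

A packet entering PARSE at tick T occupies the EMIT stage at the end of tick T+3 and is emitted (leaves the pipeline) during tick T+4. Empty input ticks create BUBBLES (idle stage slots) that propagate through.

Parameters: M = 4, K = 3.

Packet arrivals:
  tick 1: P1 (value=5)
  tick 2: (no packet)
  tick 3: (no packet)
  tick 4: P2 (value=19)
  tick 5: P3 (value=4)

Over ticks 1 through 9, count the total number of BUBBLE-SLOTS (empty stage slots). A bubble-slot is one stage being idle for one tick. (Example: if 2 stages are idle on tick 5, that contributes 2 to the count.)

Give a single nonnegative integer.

Answer: 24

Derivation:
Tick 1: [PARSE:P1(v=5,ok=F), VALIDATE:-, TRANSFORM:-, EMIT:-] out:-; bubbles=3
Tick 2: [PARSE:-, VALIDATE:P1(v=5,ok=F), TRANSFORM:-, EMIT:-] out:-; bubbles=3
Tick 3: [PARSE:-, VALIDATE:-, TRANSFORM:P1(v=0,ok=F), EMIT:-] out:-; bubbles=3
Tick 4: [PARSE:P2(v=19,ok=F), VALIDATE:-, TRANSFORM:-, EMIT:P1(v=0,ok=F)] out:-; bubbles=2
Tick 5: [PARSE:P3(v=4,ok=F), VALIDATE:P2(v=19,ok=F), TRANSFORM:-, EMIT:-] out:P1(v=0); bubbles=2
Tick 6: [PARSE:-, VALIDATE:P3(v=4,ok=F), TRANSFORM:P2(v=0,ok=F), EMIT:-] out:-; bubbles=2
Tick 7: [PARSE:-, VALIDATE:-, TRANSFORM:P3(v=0,ok=F), EMIT:P2(v=0,ok=F)] out:-; bubbles=2
Tick 8: [PARSE:-, VALIDATE:-, TRANSFORM:-, EMIT:P3(v=0,ok=F)] out:P2(v=0); bubbles=3
Tick 9: [PARSE:-, VALIDATE:-, TRANSFORM:-, EMIT:-] out:P3(v=0); bubbles=4
Total bubble-slots: 24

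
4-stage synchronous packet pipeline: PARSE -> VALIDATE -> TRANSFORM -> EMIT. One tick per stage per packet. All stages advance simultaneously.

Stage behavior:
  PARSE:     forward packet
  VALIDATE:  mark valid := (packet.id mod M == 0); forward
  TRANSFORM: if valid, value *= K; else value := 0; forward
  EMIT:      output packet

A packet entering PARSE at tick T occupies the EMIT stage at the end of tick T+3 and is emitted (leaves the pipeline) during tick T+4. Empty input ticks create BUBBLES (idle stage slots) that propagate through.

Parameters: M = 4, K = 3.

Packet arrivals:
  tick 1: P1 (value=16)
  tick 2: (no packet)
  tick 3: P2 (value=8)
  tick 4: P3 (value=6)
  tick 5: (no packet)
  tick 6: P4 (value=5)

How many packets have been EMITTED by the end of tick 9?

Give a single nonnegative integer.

Answer: 3

Derivation:
Tick 1: [PARSE:P1(v=16,ok=F), VALIDATE:-, TRANSFORM:-, EMIT:-] out:-; in:P1
Tick 2: [PARSE:-, VALIDATE:P1(v=16,ok=F), TRANSFORM:-, EMIT:-] out:-; in:-
Tick 3: [PARSE:P2(v=8,ok=F), VALIDATE:-, TRANSFORM:P1(v=0,ok=F), EMIT:-] out:-; in:P2
Tick 4: [PARSE:P3(v=6,ok=F), VALIDATE:P2(v=8,ok=F), TRANSFORM:-, EMIT:P1(v=0,ok=F)] out:-; in:P3
Tick 5: [PARSE:-, VALIDATE:P3(v=6,ok=F), TRANSFORM:P2(v=0,ok=F), EMIT:-] out:P1(v=0); in:-
Tick 6: [PARSE:P4(v=5,ok=F), VALIDATE:-, TRANSFORM:P3(v=0,ok=F), EMIT:P2(v=0,ok=F)] out:-; in:P4
Tick 7: [PARSE:-, VALIDATE:P4(v=5,ok=T), TRANSFORM:-, EMIT:P3(v=0,ok=F)] out:P2(v=0); in:-
Tick 8: [PARSE:-, VALIDATE:-, TRANSFORM:P4(v=15,ok=T), EMIT:-] out:P3(v=0); in:-
Tick 9: [PARSE:-, VALIDATE:-, TRANSFORM:-, EMIT:P4(v=15,ok=T)] out:-; in:-
Emitted by tick 9: ['P1', 'P2', 'P3']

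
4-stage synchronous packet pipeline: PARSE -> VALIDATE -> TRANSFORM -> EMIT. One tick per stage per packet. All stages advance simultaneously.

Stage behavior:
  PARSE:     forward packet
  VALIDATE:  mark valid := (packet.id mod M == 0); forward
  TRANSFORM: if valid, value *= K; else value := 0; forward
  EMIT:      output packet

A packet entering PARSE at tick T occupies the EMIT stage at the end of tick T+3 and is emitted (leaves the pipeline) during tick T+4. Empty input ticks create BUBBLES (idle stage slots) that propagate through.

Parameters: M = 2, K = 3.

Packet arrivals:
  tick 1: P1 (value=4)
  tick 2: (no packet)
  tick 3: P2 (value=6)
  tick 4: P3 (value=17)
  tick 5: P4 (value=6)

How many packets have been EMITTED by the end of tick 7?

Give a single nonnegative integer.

Answer: 2

Derivation:
Tick 1: [PARSE:P1(v=4,ok=F), VALIDATE:-, TRANSFORM:-, EMIT:-] out:-; in:P1
Tick 2: [PARSE:-, VALIDATE:P1(v=4,ok=F), TRANSFORM:-, EMIT:-] out:-; in:-
Tick 3: [PARSE:P2(v=6,ok=F), VALIDATE:-, TRANSFORM:P1(v=0,ok=F), EMIT:-] out:-; in:P2
Tick 4: [PARSE:P3(v=17,ok=F), VALIDATE:P2(v=6,ok=T), TRANSFORM:-, EMIT:P1(v=0,ok=F)] out:-; in:P3
Tick 5: [PARSE:P4(v=6,ok=F), VALIDATE:P3(v=17,ok=F), TRANSFORM:P2(v=18,ok=T), EMIT:-] out:P1(v=0); in:P4
Tick 6: [PARSE:-, VALIDATE:P4(v=6,ok=T), TRANSFORM:P3(v=0,ok=F), EMIT:P2(v=18,ok=T)] out:-; in:-
Tick 7: [PARSE:-, VALIDATE:-, TRANSFORM:P4(v=18,ok=T), EMIT:P3(v=0,ok=F)] out:P2(v=18); in:-
Emitted by tick 7: ['P1', 'P2']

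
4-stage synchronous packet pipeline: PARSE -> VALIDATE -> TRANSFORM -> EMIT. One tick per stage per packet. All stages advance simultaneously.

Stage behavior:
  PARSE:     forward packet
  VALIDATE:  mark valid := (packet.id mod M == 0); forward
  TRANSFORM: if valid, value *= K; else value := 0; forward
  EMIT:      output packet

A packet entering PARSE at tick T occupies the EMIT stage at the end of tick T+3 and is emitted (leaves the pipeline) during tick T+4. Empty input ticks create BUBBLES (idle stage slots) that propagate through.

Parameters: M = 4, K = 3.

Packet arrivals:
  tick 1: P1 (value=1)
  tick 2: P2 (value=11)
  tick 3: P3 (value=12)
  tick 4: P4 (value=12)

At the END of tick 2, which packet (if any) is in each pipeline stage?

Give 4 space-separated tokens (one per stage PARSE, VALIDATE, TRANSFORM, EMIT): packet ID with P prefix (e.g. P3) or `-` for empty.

Tick 1: [PARSE:P1(v=1,ok=F), VALIDATE:-, TRANSFORM:-, EMIT:-] out:-; in:P1
Tick 2: [PARSE:P2(v=11,ok=F), VALIDATE:P1(v=1,ok=F), TRANSFORM:-, EMIT:-] out:-; in:P2
At end of tick 2: ['P2', 'P1', '-', '-']

Answer: P2 P1 - -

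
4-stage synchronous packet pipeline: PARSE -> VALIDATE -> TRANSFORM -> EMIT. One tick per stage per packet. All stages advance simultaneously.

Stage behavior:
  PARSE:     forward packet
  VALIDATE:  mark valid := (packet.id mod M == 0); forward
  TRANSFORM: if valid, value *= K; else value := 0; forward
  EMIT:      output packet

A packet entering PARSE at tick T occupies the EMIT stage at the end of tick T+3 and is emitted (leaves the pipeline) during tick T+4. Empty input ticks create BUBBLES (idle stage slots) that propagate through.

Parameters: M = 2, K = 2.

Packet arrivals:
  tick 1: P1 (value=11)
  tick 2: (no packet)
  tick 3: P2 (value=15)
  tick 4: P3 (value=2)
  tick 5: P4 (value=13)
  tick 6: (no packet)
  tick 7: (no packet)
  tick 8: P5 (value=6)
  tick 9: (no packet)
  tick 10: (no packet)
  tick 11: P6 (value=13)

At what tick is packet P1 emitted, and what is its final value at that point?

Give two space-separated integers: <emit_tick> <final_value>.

Tick 1: [PARSE:P1(v=11,ok=F), VALIDATE:-, TRANSFORM:-, EMIT:-] out:-; in:P1
Tick 2: [PARSE:-, VALIDATE:P1(v=11,ok=F), TRANSFORM:-, EMIT:-] out:-; in:-
Tick 3: [PARSE:P2(v=15,ok=F), VALIDATE:-, TRANSFORM:P1(v=0,ok=F), EMIT:-] out:-; in:P2
Tick 4: [PARSE:P3(v=2,ok=F), VALIDATE:P2(v=15,ok=T), TRANSFORM:-, EMIT:P1(v=0,ok=F)] out:-; in:P3
Tick 5: [PARSE:P4(v=13,ok=F), VALIDATE:P3(v=2,ok=F), TRANSFORM:P2(v=30,ok=T), EMIT:-] out:P1(v=0); in:P4
Tick 6: [PARSE:-, VALIDATE:P4(v=13,ok=T), TRANSFORM:P3(v=0,ok=F), EMIT:P2(v=30,ok=T)] out:-; in:-
Tick 7: [PARSE:-, VALIDATE:-, TRANSFORM:P4(v=26,ok=T), EMIT:P3(v=0,ok=F)] out:P2(v=30); in:-
Tick 8: [PARSE:P5(v=6,ok=F), VALIDATE:-, TRANSFORM:-, EMIT:P4(v=26,ok=T)] out:P3(v=0); in:P5
Tick 9: [PARSE:-, VALIDATE:P5(v=6,ok=F), TRANSFORM:-, EMIT:-] out:P4(v=26); in:-
Tick 10: [PARSE:-, VALIDATE:-, TRANSFORM:P5(v=0,ok=F), EMIT:-] out:-; in:-
Tick 11: [PARSE:P6(v=13,ok=F), VALIDATE:-, TRANSFORM:-, EMIT:P5(v=0,ok=F)] out:-; in:P6
Tick 12: [PARSE:-, VALIDATE:P6(v=13,ok=T), TRANSFORM:-, EMIT:-] out:P5(v=0); in:-
Tick 13: [PARSE:-, VALIDATE:-, TRANSFORM:P6(v=26,ok=T), EMIT:-] out:-; in:-
Tick 14: [PARSE:-, VALIDATE:-, TRANSFORM:-, EMIT:P6(v=26,ok=T)] out:-; in:-
Tick 15: [PARSE:-, VALIDATE:-, TRANSFORM:-, EMIT:-] out:P6(v=26); in:-
P1: arrives tick 1, valid=False (id=1, id%2=1), emit tick 5, final value 0

Answer: 5 0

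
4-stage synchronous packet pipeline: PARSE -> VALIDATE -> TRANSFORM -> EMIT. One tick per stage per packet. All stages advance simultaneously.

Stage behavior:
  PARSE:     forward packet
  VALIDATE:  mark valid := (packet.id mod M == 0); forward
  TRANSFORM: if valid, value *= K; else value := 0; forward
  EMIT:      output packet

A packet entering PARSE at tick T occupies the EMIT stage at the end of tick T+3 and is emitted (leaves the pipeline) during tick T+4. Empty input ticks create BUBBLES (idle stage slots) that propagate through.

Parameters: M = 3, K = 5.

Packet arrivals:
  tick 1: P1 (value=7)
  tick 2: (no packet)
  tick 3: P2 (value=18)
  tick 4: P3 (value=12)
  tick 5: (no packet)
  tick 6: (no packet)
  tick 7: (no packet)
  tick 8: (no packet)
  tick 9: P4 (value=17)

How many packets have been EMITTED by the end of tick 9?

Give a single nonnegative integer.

Answer: 3

Derivation:
Tick 1: [PARSE:P1(v=7,ok=F), VALIDATE:-, TRANSFORM:-, EMIT:-] out:-; in:P1
Tick 2: [PARSE:-, VALIDATE:P1(v=7,ok=F), TRANSFORM:-, EMIT:-] out:-; in:-
Tick 3: [PARSE:P2(v=18,ok=F), VALIDATE:-, TRANSFORM:P1(v=0,ok=F), EMIT:-] out:-; in:P2
Tick 4: [PARSE:P3(v=12,ok=F), VALIDATE:P2(v=18,ok=F), TRANSFORM:-, EMIT:P1(v=0,ok=F)] out:-; in:P3
Tick 5: [PARSE:-, VALIDATE:P3(v=12,ok=T), TRANSFORM:P2(v=0,ok=F), EMIT:-] out:P1(v=0); in:-
Tick 6: [PARSE:-, VALIDATE:-, TRANSFORM:P3(v=60,ok=T), EMIT:P2(v=0,ok=F)] out:-; in:-
Tick 7: [PARSE:-, VALIDATE:-, TRANSFORM:-, EMIT:P3(v=60,ok=T)] out:P2(v=0); in:-
Tick 8: [PARSE:-, VALIDATE:-, TRANSFORM:-, EMIT:-] out:P3(v=60); in:-
Tick 9: [PARSE:P4(v=17,ok=F), VALIDATE:-, TRANSFORM:-, EMIT:-] out:-; in:P4
Emitted by tick 9: ['P1', 'P2', 'P3']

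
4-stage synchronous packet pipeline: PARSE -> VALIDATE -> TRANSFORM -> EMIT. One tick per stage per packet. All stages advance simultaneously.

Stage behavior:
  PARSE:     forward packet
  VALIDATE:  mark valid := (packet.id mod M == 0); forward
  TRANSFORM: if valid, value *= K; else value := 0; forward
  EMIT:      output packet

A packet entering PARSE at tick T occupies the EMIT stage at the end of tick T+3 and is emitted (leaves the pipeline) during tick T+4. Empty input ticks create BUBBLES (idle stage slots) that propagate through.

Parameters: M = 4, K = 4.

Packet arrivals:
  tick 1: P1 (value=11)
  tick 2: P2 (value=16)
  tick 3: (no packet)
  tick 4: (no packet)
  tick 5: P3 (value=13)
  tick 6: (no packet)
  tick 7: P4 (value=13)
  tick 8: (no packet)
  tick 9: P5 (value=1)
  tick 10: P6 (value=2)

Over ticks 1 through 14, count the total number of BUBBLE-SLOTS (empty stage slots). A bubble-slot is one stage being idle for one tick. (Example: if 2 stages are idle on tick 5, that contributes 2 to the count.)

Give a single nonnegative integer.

Tick 1: [PARSE:P1(v=11,ok=F), VALIDATE:-, TRANSFORM:-, EMIT:-] out:-; bubbles=3
Tick 2: [PARSE:P2(v=16,ok=F), VALIDATE:P1(v=11,ok=F), TRANSFORM:-, EMIT:-] out:-; bubbles=2
Tick 3: [PARSE:-, VALIDATE:P2(v=16,ok=F), TRANSFORM:P1(v=0,ok=F), EMIT:-] out:-; bubbles=2
Tick 4: [PARSE:-, VALIDATE:-, TRANSFORM:P2(v=0,ok=F), EMIT:P1(v=0,ok=F)] out:-; bubbles=2
Tick 5: [PARSE:P3(v=13,ok=F), VALIDATE:-, TRANSFORM:-, EMIT:P2(v=0,ok=F)] out:P1(v=0); bubbles=2
Tick 6: [PARSE:-, VALIDATE:P3(v=13,ok=F), TRANSFORM:-, EMIT:-] out:P2(v=0); bubbles=3
Tick 7: [PARSE:P4(v=13,ok=F), VALIDATE:-, TRANSFORM:P3(v=0,ok=F), EMIT:-] out:-; bubbles=2
Tick 8: [PARSE:-, VALIDATE:P4(v=13,ok=T), TRANSFORM:-, EMIT:P3(v=0,ok=F)] out:-; bubbles=2
Tick 9: [PARSE:P5(v=1,ok=F), VALIDATE:-, TRANSFORM:P4(v=52,ok=T), EMIT:-] out:P3(v=0); bubbles=2
Tick 10: [PARSE:P6(v=2,ok=F), VALIDATE:P5(v=1,ok=F), TRANSFORM:-, EMIT:P4(v=52,ok=T)] out:-; bubbles=1
Tick 11: [PARSE:-, VALIDATE:P6(v=2,ok=F), TRANSFORM:P5(v=0,ok=F), EMIT:-] out:P4(v=52); bubbles=2
Tick 12: [PARSE:-, VALIDATE:-, TRANSFORM:P6(v=0,ok=F), EMIT:P5(v=0,ok=F)] out:-; bubbles=2
Tick 13: [PARSE:-, VALIDATE:-, TRANSFORM:-, EMIT:P6(v=0,ok=F)] out:P5(v=0); bubbles=3
Tick 14: [PARSE:-, VALIDATE:-, TRANSFORM:-, EMIT:-] out:P6(v=0); bubbles=4
Total bubble-slots: 32

Answer: 32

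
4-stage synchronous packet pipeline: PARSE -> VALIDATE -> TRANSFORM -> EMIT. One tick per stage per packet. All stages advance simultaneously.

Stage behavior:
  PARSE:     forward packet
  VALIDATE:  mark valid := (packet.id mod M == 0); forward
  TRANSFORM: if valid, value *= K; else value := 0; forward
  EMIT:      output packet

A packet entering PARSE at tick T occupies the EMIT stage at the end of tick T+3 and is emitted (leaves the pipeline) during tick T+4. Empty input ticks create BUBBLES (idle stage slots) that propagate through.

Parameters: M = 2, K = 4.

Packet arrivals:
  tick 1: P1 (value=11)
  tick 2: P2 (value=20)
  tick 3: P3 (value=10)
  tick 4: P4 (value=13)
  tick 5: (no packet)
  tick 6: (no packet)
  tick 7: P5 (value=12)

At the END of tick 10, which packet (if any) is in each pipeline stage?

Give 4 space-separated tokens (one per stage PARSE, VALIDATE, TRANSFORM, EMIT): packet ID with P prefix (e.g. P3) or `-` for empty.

Tick 1: [PARSE:P1(v=11,ok=F), VALIDATE:-, TRANSFORM:-, EMIT:-] out:-; in:P1
Tick 2: [PARSE:P2(v=20,ok=F), VALIDATE:P1(v=11,ok=F), TRANSFORM:-, EMIT:-] out:-; in:P2
Tick 3: [PARSE:P3(v=10,ok=F), VALIDATE:P2(v=20,ok=T), TRANSFORM:P1(v=0,ok=F), EMIT:-] out:-; in:P3
Tick 4: [PARSE:P4(v=13,ok=F), VALIDATE:P3(v=10,ok=F), TRANSFORM:P2(v=80,ok=T), EMIT:P1(v=0,ok=F)] out:-; in:P4
Tick 5: [PARSE:-, VALIDATE:P4(v=13,ok=T), TRANSFORM:P3(v=0,ok=F), EMIT:P2(v=80,ok=T)] out:P1(v=0); in:-
Tick 6: [PARSE:-, VALIDATE:-, TRANSFORM:P4(v=52,ok=T), EMIT:P3(v=0,ok=F)] out:P2(v=80); in:-
Tick 7: [PARSE:P5(v=12,ok=F), VALIDATE:-, TRANSFORM:-, EMIT:P4(v=52,ok=T)] out:P3(v=0); in:P5
Tick 8: [PARSE:-, VALIDATE:P5(v=12,ok=F), TRANSFORM:-, EMIT:-] out:P4(v=52); in:-
Tick 9: [PARSE:-, VALIDATE:-, TRANSFORM:P5(v=0,ok=F), EMIT:-] out:-; in:-
Tick 10: [PARSE:-, VALIDATE:-, TRANSFORM:-, EMIT:P5(v=0,ok=F)] out:-; in:-
At end of tick 10: ['-', '-', '-', 'P5']

Answer: - - - P5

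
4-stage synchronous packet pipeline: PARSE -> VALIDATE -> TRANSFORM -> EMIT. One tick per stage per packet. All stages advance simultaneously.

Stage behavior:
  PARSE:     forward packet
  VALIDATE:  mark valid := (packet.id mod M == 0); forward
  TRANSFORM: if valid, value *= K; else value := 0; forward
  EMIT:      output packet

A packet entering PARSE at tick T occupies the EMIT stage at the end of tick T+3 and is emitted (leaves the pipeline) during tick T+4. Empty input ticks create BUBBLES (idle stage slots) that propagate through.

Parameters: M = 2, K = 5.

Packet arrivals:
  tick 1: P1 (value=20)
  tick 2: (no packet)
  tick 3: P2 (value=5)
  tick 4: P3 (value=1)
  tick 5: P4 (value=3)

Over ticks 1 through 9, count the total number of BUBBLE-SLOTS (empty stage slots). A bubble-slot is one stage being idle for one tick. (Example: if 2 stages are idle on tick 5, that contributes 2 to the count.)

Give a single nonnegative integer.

Answer: 20

Derivation:
Tick 1: [PARSE:P1(v=20,ok=F), VALIDATE:-, TRANSFORM:-, EMIT:-] out:-; bubbles=3
Tick 2: [PARSE:-, VALIDATE:P1(v=20,ok=F), TRANSFORM:-, EMIT:-] out:-; bubbles=3
Tick 3: [PARSE:P2(v=5,ok=F), VALIDATE:-, TRANSFORM:P1(v=0,ok=F), EMIT:-] out:-; bubbles=2
Tick 4: [PARSE:P3(v=1,ok=F), VALIDATE:P2(v=5,ok=T), TRANSFORM:-, EMIT:P1(v=0,ok=F)] out:-; bubbles=1
Tick 5: [PARSE:P4(v=3,ok=F), VALIDATE:P3(v=1,ok=F), TRANSFORM:P2(v=25,ok=T), EMIT:-] out:P1(v=0); bubbles=1
Tick 6: [PARSE:-, VALIDATE:P4(v=3,ok=T), TRANSFORM:P3(v=0,ok=F), EMIT:P2(v=25,ok=T)] out:-; bubbles=1
Tick 7: [PARSE:-, VALIDATE:-, TRANSFORM:P4(v=15,ok=T), EMIT:P3(v=0,ok=F)] out:P2(v=25); bubbles=2
Tick 8: [PARSE:-, VALIDATE:-, TRANSFORM:-, EMIT:P4(v=15,ok=T)] out:P3(v=0); bubbles=3
Tick 9: [PARSE:-, VALIDATE:-, TRANSFORM:-, EMIT:-] out:P4(v=15); bubbles=4
Total bubble-slots: 20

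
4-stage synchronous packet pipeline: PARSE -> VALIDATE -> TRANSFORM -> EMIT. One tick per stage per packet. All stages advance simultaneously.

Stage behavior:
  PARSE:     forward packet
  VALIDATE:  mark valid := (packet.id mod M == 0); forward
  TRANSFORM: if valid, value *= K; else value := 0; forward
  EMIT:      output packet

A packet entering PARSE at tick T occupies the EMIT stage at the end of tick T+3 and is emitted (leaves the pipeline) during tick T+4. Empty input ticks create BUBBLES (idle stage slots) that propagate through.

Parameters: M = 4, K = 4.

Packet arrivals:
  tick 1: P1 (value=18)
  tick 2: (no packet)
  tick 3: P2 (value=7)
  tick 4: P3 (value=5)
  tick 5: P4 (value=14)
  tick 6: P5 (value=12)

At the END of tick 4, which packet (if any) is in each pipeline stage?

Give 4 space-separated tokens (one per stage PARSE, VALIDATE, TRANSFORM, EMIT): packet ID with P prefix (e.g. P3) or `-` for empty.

Tick 1: [PARSE:P1(v=18,ok=F), VALIDATE:-, TRANSFORM:-, EMIT:-] out:-; in:P1
Tick 2: [PARSE:-, VALIDATE:P1(v=18,ok=F), TRANSFORM:-, EMIT:-] out:-; in:-
Tick 3: [PARSE:P2(v=7,ok=F), VALIDATE:-, TRANSFORM:P1(v=0,ok=F), EMIT:-] out:-; in:P2
Tick 4: [PARSE:P3(v=5,ok=F), VALIDATE:P2(v=7,ok=F), TRANSFORM:-, EMIT:P1(v=0,ok=F)] out:-; in:P3
At end of tick 4: ['P3', 'P2', '-', 'P1']

Answer: P3 P2 - P1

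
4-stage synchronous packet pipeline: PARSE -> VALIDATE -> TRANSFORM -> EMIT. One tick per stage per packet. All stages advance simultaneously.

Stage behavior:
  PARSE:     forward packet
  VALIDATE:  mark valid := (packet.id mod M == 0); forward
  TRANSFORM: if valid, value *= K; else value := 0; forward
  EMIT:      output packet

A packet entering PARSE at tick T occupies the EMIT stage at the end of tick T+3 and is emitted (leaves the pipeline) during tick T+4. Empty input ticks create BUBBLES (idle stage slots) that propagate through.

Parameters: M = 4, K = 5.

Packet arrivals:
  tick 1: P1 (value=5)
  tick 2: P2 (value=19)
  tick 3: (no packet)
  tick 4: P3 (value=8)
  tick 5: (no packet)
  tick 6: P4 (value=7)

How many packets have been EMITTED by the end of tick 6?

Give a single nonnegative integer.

Answer: 2

Derivation:
Tick 1: [PARSE:P1(v=5,ok=F), VALIDATE:-, TRANSFORM:-, EMIT:-] out:-; in:P1
Tick 2: [PARSE:P2(v=19,ok=F), VALIDATE:P1(v=5,ok=F), TRANSFORM:-, EMIT:-] out:-; in:P2
Tick 3: [PARSE:-, VALIDATE:P2(v=19,ok=F), TRANSFORM:P1(v=0,ok=F), EMIT:-] out:-; in:-
Tick 4: [PARSE:P3(v=8,ok=F), VALIDATE:-, TRANSFORM:P2(v=0,ok=F), EMIT:P1(v=0,ok=F)] out:-; in:P3
Tick 5: [PARSE:-, VALIDATE:P3(v=8,ok=F), TRANSFORM:-, EMIT:P2(v=0,ok=F)] out:P1(v=0); in:-
Tick 6: [PARSE:P4(v=7,ok=F), VALIDATE:-, TRANSFORM:P3(v=0,ok=F), EMIT:-] out:P2(v=0); in:P4
Emitted by tick 6: ['P1', 'P2']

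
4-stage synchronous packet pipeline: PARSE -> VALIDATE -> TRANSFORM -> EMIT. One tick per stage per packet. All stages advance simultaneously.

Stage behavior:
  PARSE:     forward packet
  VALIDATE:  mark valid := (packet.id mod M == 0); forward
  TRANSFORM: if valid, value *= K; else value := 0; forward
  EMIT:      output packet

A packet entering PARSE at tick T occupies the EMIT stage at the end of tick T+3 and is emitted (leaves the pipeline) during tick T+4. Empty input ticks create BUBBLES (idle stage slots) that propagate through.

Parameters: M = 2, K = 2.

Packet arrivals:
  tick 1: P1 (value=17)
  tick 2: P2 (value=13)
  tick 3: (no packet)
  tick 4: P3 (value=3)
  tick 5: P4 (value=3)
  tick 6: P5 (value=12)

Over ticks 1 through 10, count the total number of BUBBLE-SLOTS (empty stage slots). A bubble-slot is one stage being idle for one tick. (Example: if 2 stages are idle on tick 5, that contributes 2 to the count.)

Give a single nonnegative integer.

Answer: 20

Derivation:
Tick 1: [PARSE:P1(v=17,ok=F), VALIDATE:-, TRANSFORM:-, EMIT:-] out:-; bubbles=3
Tick 2: [PARSE:P2(v=13,ok=F), VALIDATE:P1(v=17,ok=F), TRANSFORM:-, EMIT:-] out:-; bubbles=2
Tick 3: [PARSE:-, VALIDATE:P2(v=13,ok=T), TRANSFORM:P1(v=0,ok=F), EMIT:-] out:-; bubbles=2
Tick 4: [PARSE:P3(v=3,ok=F), VALIDATE:-, TRANSFORM:P2(v=26,ok=T), EMIT:P1(v=0,ok=F)] out:-; bubbles=1
Tick 5: [PARSE:P4(v=3,ok=F), VALIDATE:P3(v=3,ok=F), TRANSFORM:-, EMIT:P2(v=26,ok=T)] out:P1(v=0); bubbles=1
Tick 6: [PARSE:P5(v=12,ok=F), VALIDATE:P4(v=3,ok=T), TRANSFORM:P3(v=0,ok=F), EMIT:-] out:P2(v=26); bubbles=1
Tick 7: [PARSE:-, VALIDATE:P5(v=12,ok=F), TRANSFORM:P4(v=6,ok=T), EMIT:P3(v=0,ok=F)] out:-; bubbles=1
Tick 8: [PARSE:-, VALIDATE:-, TRANSFORM:P5(v=0,ok=F), EMIT:P4(v=6,ok=T)] out:P3(v=0); bubbles=2
Tick 9: [PARSE:-, VALIDATE:-, TRANSFORM:-, EMIT:P5(v=0,ok=F)] out:P4(v=6); bubbles=3
Tick 10: [PARSE:-, VALIDATE:-, TRANSFORM:-, EMIT:-] out:P5(v=0); bubbles=4
Total bubble-slots: 20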